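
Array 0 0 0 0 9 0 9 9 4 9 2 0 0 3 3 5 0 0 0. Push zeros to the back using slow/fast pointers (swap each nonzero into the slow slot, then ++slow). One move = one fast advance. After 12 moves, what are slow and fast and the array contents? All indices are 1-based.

slow=1 fast=1: a[fast]=0, fast++
slow=1 fast=2: a[fast]=0, fast++
slow=1 fast=3: a[fast]=0, fast++
slow=1 fast=4: a[fast]=0, fast++
slow=1 fast=5: a[fast]=9≠0 swap→a[1]=9, slow++,fast++
slow=2 fast=6: a[fast]=0, fast++
slow=2 fast=7: a[fast]=9≠0 swap→a[2]=9, slow++,fast++
slow=3 fast=8: a[fast]=9≠0 swap→a[3]=9, slow++,fast++
slow=4 fast=9: a[fast]=4≠0 swap→a[4]=4, slow++,fast++
slow=5 fast=10: a[fast]=9≠0 swap→a[5]=9, slow++,fast++
slow=6 fast=11: a[fast]=2≠0 swap→a[6]=2, slow++,fast++
slow=7 fast=12: a[fast]=0, fast++

slow=7, fast=13, a=[9, 9, 9, 4, 9, 2, 0, 0, 0, 0, 0, 0, 0, 3, 3, 5, 0, 0, 0]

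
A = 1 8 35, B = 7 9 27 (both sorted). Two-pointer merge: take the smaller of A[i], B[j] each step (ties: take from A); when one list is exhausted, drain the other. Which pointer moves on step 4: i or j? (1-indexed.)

j

[i=1,j=1] A[i]=1<=B[j]=7 take 1 → i++
[i=2,j=1] A[i]=8>B[j]=7 take 7 → j++
[i=2,j=2] A[i]=8<=B[j]=9 take 8 → i++
[i=3,j=2] A[i]=35>B[j]=9 take 9 → j++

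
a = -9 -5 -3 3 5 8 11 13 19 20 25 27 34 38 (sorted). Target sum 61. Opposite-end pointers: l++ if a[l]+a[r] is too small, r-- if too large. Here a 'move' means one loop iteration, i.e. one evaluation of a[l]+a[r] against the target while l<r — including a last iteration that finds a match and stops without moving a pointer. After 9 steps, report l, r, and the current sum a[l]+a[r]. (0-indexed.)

l=9, r=13, sum=58

[0,13] -9+38=29 <61 → l++
[1,13] -5+38=33 <61 → l++
[2,13] -3+38=35 <61 → l++
[3,13] 3+38=41 <61 → l++
[4,13] 5+38=43 <61 → l++
[5,13] 8+38=46 <61 → l++
[6,13] 11+38=49 <61 → l++
[7,13] 13+38=51 <61 → l++
[8,13] 19+38=57 <61 → l++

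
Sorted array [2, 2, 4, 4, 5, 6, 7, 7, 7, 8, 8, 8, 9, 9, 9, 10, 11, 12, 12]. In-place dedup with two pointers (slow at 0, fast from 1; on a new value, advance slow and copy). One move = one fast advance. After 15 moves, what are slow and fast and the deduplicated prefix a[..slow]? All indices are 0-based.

slow=7, fast=16, prefix=[2, 4, 5, 6, 7, 8, 9, 10]

(s=0,f=1) a[fast]=2=a[slow] dup → fast++
(s=0,f=2) a[fast]=4≠a[slow]=2 write a[1]=4 → slow++,fast++
(s=1,f=3) a[fast]=4=a[slow] dup → fast++
(s=1,f=4) a[fast]=5≠a[slow]=4 write a[2]=5 → slow++,fast++
(s=2,f=5) a[fast]=6≠a[slow]=5 write a[3]=6 → slow++,fast++
(s=3,f=6) a[fast]=7≠a[slow]=6 write a[4]=7 → slow++,fast++
(s=4,f=7) a[fast]=7=a[slow] dup → fast++
(s=4,f=8) a[fast]=7=a[slow] dup → fast++
(s=4,f=9) a[fast]=8≠a[slow]=7 write a[5]=8 → slow++,fast++
(s=5,f=10) a[fast]=8=a[slow] dup → fast++
(s=5,f=11) a[fast]=8=a[slow] dup → fast++
(s=5,f=12) a[fast]=9≠a[slow]=8 write a[6]=9 → slow++,fast++
(s=6,f=13) a[fast]=9=a[slow] dup → fast++
(s=6,f=14) a[fast]=9=a[slow] dup → fast++
(s=6,f=15) a[fast]=10≠a[slow]=9 write a[7]=10 → slow++,fast++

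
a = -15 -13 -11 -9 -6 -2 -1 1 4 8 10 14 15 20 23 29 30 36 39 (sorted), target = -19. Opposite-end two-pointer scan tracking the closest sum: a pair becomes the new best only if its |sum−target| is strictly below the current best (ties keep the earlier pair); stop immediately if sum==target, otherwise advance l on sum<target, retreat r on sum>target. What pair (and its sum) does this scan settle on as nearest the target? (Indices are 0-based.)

[0,18] -15+39=24 d=43 * → r--
[0,17] -15+36=21 d=40 * → r--
[0,16] -15+30=15 d=34 * → r--
[0,15] -15+29=14 d=33 * → r--
[0,14] -15+23=8 d=27 * → r--
[0,13] -15+20=5 d=24 * → r--
[0,12] -15+15=0 d=19 * → r--
[0,11] -15+14=-1 d=18 * → r--
[0,10] -15+10=-5 d=14 * → r--
[0,9] -15+8=-7 d=12 * → r--
[0,8] -15+4=-11 d=8 * → r--
[0,7] -15+1=-14 d=5 * → r--
[0,6] -15+-1=-16 d=3 * → r--
[0,5] -15+-2=-17 d=2 * → r--
[0,4] -15+-6=-21 d=2 → l++
[1,4] -13+-6=-19 d=0 * → stop

pair (-13, -6) with sum -19 (|Δ|=0)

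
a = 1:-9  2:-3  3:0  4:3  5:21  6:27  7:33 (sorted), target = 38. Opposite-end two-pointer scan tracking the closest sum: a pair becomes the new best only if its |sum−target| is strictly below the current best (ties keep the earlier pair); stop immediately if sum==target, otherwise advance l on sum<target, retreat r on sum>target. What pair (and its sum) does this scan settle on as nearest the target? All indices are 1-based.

l=1 r=7: -9+33=24 d=14 *, l++
l=2 r=7: -3+33=30 d=8 *, l++
l=3 r=7: 0+33=33 d=5 *, l++
l=4 r=7: 3+33=36 d=2 *, l++
l=5 r=7: 21+33=54 d=16, r--
l=5 r=6: 21+27=48 d=10, r--

pair (3, 33) with sum 36 (|Δ|=2)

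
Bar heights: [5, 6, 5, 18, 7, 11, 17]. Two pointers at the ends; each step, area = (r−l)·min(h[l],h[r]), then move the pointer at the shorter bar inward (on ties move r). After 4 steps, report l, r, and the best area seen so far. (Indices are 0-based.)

l=3, r=5, best area=51

[0,6] min(5,17)*6=30 best=30 * → l++
[1,6] min(6,17)*5=30 best=30 → l++
[2,6] min(5,17)*4=20 best=30 → l++
[3,6] min(18,17)*3=51 best=51 * → r--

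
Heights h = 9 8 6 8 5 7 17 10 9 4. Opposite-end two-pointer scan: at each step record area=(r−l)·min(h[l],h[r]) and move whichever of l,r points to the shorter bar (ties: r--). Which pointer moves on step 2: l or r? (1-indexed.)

l=1 r=10: min(9,4)*9=36 best=36 *, r--
l=1 r=9: min(9,9)*8=72 best=72 *, r--

r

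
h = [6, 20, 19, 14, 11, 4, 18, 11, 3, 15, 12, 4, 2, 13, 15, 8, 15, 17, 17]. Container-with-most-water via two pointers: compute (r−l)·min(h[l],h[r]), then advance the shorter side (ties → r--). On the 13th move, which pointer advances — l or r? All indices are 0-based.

r

[0,18] min(6,17)*18=108 best=108 * → l++
[1,18] min(20,17)*17=289 best=289 * → r--
[1,17] min(20,17)*16=272 best=289 → r--
[1,16] min(20,15)*15=225 best=289 → r--
[1,15] min(20,8)*14=112 best=289 → r--
[1,14] min(20,15)*13=195 best=289 → r--
[1,13] min(20,13)*12=156 best=289 → r--
[1,12] min(20,2)*11=22 best=289 → r--
[1,11] min(20,4)*10=40 best=289 → r--
[1,10] min(20,12)*9=108 best=289 → r--
[1,9] min(20,15)*8=120 best=289 → r--
[1,8] min(20,3)*7=21 best=289 → r--
[1,7] min(20,11)*6=66 best=289 → r--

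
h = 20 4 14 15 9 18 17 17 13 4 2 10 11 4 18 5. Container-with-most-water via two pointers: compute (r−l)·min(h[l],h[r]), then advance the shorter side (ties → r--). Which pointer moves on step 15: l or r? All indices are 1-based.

[1,16] min(20,5)*15=75 best=75 * → r--
[1,15] min(20,18)*14=252 best=252 * → r--
[1,14] min(20,4)*13=52 best=252 → r--
[1,13] min(20,11)*12=132 best=252 → r--
[1,12] min(20,10)*11=110 best=252 → r--
[1,11] min(20,2)*10=20 best=252 → r--
[1,10] min(20,4)*9=36 best=252 → r--
[1,9] min(20,13)*8=104 best=252 → r--
[1,8] min(20,17)*7=119 best=252 → r--
[1,7] min(20,17)*6=102 best=252 → r--
[1,6] min(20,18)*5=90 best=252 → r--
[1,5] min(20,9)*4=36 best=252 → r--
[1,4] min(20,15)*3=45 best=252 → r--
[1,3] min(20,14)*2=28 best=252 → r--
[1,2] min(20,4)*1=4 best=252 → r--

r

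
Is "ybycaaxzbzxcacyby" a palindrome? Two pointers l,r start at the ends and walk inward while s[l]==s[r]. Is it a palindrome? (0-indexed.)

not a palindrome (mismatch at 5,11)

l=0 r=16: 'y'=='y', l++,r--
l=1 r=15: 'b'=='b', l++,r--
l=2 r=14: 'y'=='y', l++,r--
l=3 r=13: 'c'=='c', l++,r--
l=4 r=12: 'a'=='a', l++,r--
l=5 r=11: 'a'!='c', stop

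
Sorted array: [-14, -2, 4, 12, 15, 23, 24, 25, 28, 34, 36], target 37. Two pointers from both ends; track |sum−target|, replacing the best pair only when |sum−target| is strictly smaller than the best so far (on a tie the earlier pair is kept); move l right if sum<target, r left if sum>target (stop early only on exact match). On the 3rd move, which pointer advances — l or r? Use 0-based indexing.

r

[0,10] -14+36=22 d=15 * → l++
[1,10] -2+36=34 d=3 * → l++
[2,10] 4+36=40 d=3 → r--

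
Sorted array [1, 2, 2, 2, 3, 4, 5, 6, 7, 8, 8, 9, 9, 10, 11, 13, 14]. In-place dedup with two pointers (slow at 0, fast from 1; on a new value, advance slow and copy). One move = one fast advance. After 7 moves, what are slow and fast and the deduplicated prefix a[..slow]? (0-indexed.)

(s=0,f=1) a[fast]=2≠a[slow]=1 write a[1]=2 → slow++,fast++
(s=1,f=2) a[fast]=2=a[slow] dup → fast++
(s=1,f=3) a[fast]=2=a[slow] dup → fast++
(s=1,f=4) a[fast]=3≠a[slow]=2 write a[2]=3 → slow++,fast++
(s=2,f=5) a[fast]=4≠a[slow]=3 write a[3]=4 → slow++,fast++
(s=3,f=6) a[fast]=5≠a[slow]=4 write a[4]=5 → slow++,fast++
(s=4,f=7) a[fast]=6≠a[slow]=5 write a[5]=6 → slow++,fast++

slow=5, fast=8, prefix=[1, 2, 3, 4, 5, 6]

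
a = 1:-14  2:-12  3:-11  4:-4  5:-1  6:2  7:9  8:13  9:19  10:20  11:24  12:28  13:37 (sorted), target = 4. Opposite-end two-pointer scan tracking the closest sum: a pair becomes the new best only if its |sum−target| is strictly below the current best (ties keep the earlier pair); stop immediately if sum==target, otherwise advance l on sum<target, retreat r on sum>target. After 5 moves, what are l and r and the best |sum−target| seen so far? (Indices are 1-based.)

l=1, r=8, best |Δ|=1

[1,13] -14+37=23 d=19 * → r--
[1,12] -14+28=14 d=10 * → r--
[1,11] -14+24=10 d=6 * → r--
[1,10] -14+20=6 d=2 * → r--
[1,9] -14+19=5 d=1 * → r--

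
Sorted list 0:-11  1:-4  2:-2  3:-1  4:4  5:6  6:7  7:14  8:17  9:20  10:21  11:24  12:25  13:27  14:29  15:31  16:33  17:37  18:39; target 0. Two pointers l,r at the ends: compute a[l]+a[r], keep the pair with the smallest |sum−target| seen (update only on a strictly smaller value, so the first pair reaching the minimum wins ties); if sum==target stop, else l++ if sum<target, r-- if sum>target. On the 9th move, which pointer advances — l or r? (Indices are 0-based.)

r

l=0 r=18: -11+39=28 d=28 *, r--
l=0 r=17: -11+37=26 d=26 *, r--
l=0 r=16: -11+33=22 d=22 *, r--
l=0 r=15: -11+31=20 d=20 *, r--
l=0 r=14: -11+29=18 d=18 *, r--
l=0 r=13: -11+27=16 d=16 *, r--
l=0 r=12: -11+25=14 d=14 *, r--
l=0 r=11: -11+24=13 d=13 *, r--
l=0 r=10: -11+21=10 d=10 *, r--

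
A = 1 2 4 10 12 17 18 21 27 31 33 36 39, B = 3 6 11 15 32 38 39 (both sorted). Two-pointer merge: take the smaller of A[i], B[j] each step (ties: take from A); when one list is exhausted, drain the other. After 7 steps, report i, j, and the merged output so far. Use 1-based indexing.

i=5, j=4, merged so far=[1, 2, 3, 4, 6, 10, 11]

[i=1,j=1] A[i]=1<=B[j]=3 take 1 → i++
[i=2,j=1] A[i]=2<=B[j]=3 take 2 → i++
[i=3,j=1] A[i]=4>B[j]=3 take 3 → j++
[i=3,j=2] A[i]=4<=B[j]=6 take 4 → i++
[i=4,j=2] A[i]=10>B[j]=6 take 6 → j++
[i=4,j=3] A[i]=10<=B[j]=11 take 10 → i++
[i=5,j=3] A[i]=12>B[j]=11 take 11 → j++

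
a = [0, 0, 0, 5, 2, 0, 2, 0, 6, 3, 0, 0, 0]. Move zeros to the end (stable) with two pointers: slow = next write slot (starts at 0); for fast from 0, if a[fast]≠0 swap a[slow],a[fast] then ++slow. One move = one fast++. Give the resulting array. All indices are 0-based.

[5, 2, 2, 6, 3, 0, 0, 0, 0, 0, 0, 0, 0]

(s=0,f=0) a[fast]=0 → fast++
(s=0,f=1) a[fast]=0 → fast++
(s=0,f=2) a[fast]=0 → fast++
(s=0,f=3) a[fast]=5≠0 swap→a[0]=5 → slow++,fast++
(s=1,f=4) a[fast]=2≠0 swap→a[1]=2 → slow++,fast++
(s=2,f=5) a[fast]=0 → fast++
(s=2,f=6) a[fast]=2≠0 swap→a[2]=2 → slow++,fast++
(s=3,f=7) a[fast]=0 → fast++
(s=3,f=8) a[fast]=6≠0 swap→a[3]=6 → slow++,fast++
(s=4,f=9) a[fast]=3≠0 swap→a[4]=3 → slow++,fast++
(s=5,f=10) a[fast]=0 → fast++
(s=5,f=11) a[fast]=0 → fast++
(s=5,f=12) a[fast]=0 → fast++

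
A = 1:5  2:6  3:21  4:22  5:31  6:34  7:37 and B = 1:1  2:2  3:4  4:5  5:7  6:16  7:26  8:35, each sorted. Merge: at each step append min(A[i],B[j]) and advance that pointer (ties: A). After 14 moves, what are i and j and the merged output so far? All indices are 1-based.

[i=1,j=1] A[i]=5>B[j]=1 take 1 → j++
[i=1,j=2] A[i]=5>B[j]=2 take 2 → j++
[i=1,j=3] A[i]=5>B[j]=4 take 4 → j++
[i=1,j=4] A[i]=5<=B[j]=5 take 5 → i++
[i=2,j=4] A[i]=6>B[j]=5 take 5 → j++
[i=2,j=5] A[i]=6<=B[j]=7 take 6 → i++
[i=3,j=5] A[i]=21>B[j]=7 take 7 → j++
[i=3,j=6] A[i]=21>B[j]=16 take 16 → j++
[i=3,j=7] A[i]=21<=B[j]=26 take 21 → i++
[i=4,j=7] A[i]=22<=B[j]=26 take 22 → i++
[i=5,j=7] A[i]=31>B[j]=26 take 26 → j++
[i=5,j=8] A[i]=31<=B[j]=35 take 31 → i++
[i=6,j=8] A[i]=34<=B[j]=35 take 34 → i++
[i=7,j=8] A[i]=37>B[j]=35 take 35 → j++

i=7, j=9, merged so far=[1, 2, 4, 5, 5, 6, 7, 16, 21, 22, 26, 31, 34, 35]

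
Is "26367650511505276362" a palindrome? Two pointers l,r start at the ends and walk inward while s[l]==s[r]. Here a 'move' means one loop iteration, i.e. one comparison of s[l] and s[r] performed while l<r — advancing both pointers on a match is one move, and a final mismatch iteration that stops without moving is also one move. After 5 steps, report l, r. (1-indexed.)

l=1 r=20: '2'=='2', l++,r--
l=2 r=19: '6'=='6', l++,r--
l=3 r=18: '3'=='3', l++,r--
l=4 r=17: '6'=='6', l++,r--
l=5 r=16: '7'=='7', l++,r--

l=6, r=15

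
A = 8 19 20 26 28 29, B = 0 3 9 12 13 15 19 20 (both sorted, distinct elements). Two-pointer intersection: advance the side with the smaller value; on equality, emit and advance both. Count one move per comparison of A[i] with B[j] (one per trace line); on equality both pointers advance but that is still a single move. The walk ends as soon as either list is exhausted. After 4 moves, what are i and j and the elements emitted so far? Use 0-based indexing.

i=1, j=3, emitted=[]

i=0 j=0: 8>0, j++
i=0 j=1: 8>3, j++
i=0 j=2: 8<9, i++
i=1 j=2: 19>9, j++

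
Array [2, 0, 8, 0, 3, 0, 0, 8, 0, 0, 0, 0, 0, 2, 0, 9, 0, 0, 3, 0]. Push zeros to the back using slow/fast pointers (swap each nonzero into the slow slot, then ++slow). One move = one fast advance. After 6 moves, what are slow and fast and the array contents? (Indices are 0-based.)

slow=0 fast=0: a[fast]=2≠0 swap→a[0]=2, slow++,fast++
slow=1 fast=1: a[fast]=0, fast++
slow=1 fast=2: a[fast]=8≠0 swap→a[1]=8, slow++,fast++
slow=2 fast=3: a[fast]=0, fast++
slow=2 fast=4: a[fast]=3≠0 swap→a[2]=3, slow++,fast++
slow=3 fast=5: a[fast]=0, fast++

slow=3, fast=6, a=[2, 8, 3, 0, 0, 0, 0, 8, 0, 0, 0, 0, 0, 2, 0, 9, 0, 0, 3, 0]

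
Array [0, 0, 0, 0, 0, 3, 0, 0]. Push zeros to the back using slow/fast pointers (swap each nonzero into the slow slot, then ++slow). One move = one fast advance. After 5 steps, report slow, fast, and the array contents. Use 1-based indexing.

slow=1, fast=6, a=[0, 0, 0, 0, 0, 3, 0, 0]

(s=1,f=1) a[fast]=0 → fast++
(s=1,f=2) a[fast]=0 → fast++
(s=1,f=3) a[fast]=0 → fast++
(s=1,f=4) a[fast]=0 → fast++
(s=1,f=5) a[fast]=0 → fast++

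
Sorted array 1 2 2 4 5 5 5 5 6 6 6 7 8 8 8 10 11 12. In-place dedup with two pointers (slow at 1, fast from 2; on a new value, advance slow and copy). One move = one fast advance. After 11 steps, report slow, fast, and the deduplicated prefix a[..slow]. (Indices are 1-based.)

slow=6, fast=13, prefix=[1, 2, 4, 5, 6, 7]

(s=1,f=2) a[fast]=2≠a[slow]=1 write a[2]=2 → slow++,fast++
(s=2,f=3) a[fast]=2=a[slow] dup → fast++
(s=2,f=4) a[fast]=4≠a[slow]=2 write a[3]=4 → slow++,fast++
(s=3,f=5) a[fast]=5≠a[slow]=4 write a[4]=5 → slow++,fast++
(s=4,f=6) a[fast]=5=a[slow] dup → fast++
(s=4,f=7) a[fast]=5=a[slow] dup → fast++
(s=4,f=8) a[fast]=5=a[slow] dup → fast++
(s=4,f=9) a[fast]=6≠a[slow]=5 write a[5]=6 → slow++,fast++
(s=5,f=10) a[fast]=6=a[slow] dup → fast++
(s=5,f=11) a[fast]=6=a[slow] dup → fast++
(s=5,f=12) a[fast]=7≠a[slow]=6 write a[6]=7 → slow++,fast++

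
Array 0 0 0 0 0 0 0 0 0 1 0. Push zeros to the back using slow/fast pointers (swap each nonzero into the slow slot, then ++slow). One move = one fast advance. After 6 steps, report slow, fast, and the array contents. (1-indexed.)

slow=1 fast=1: a[fast]=0, fast++
slow=1 fast=2: a[fast]=0, fast++
slow=1 fast=3: a[fast]=0, fast++
slow=1 fast=4: a[fast]=0, fast++
slow=1 fast=5: a[fast]=0, fast++
slow=1 fast=6: a[fast]=0, fast++

slow=1, fast=7, a=[0, 0, 0, 0, 0, 0, 0, 0, 0, 1, 0]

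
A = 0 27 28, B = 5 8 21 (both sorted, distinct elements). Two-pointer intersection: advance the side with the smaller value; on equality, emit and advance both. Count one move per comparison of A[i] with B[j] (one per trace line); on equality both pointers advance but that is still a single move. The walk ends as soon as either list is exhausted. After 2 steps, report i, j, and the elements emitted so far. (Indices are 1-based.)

i=2, j=2, emitted=[]

i=1 j=1: 0<5, i++
i=2 j=1: 27>5, j++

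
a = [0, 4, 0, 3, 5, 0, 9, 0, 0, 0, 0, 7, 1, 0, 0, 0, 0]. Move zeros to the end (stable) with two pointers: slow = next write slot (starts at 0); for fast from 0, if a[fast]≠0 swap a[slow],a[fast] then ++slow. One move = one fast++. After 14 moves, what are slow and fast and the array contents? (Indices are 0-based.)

slow=0 fast=0: a[fast]=0, fast++
slow=0 fast=1: a[fast]=4≠0 swap→a[0]=4, slow++,fast++
slow=1 fast=2: a[fast]=0, fast++
slow=1 fast=3: a[fast]=3≠0 swap→a[1]=3, slow++,fast++
slow=2 fast=4: a[fast]=5≠0 swap→a[2]=5, slow++,fast++
slow=3 fast=5: a[fast]=0, fast++
slow=3 fast=6: a[fast]=9≠0 swap→a[3]=9, slow++,fast++
slow=4 fast=7: a[fast]=0, fast++
slow=4 fast=8: a[fast]=0, fast++
slow=4 fast=9: a[fast]=0, fast++
slow=4 fast=10: a[fast]=0, fast++
slow=4 fast=11: a[fast]=7≠0 swap→a[4]=7, slow++,fast++
slow=5 fast=12: a[fast]=1≠0 swap→a[5]=1, slow++,fast++
slow=6 fast=13: a[fast]=0, fast++

slow=6, fast=14, a=[4, 3, 5, 9, 7, 1, 0, 0, 0, 0, 0, 0, 0, 0, 0, 0, 0]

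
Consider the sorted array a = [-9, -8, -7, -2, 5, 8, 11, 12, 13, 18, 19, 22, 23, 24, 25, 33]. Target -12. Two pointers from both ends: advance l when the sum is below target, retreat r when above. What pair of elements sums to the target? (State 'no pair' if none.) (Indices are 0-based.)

l=0 r=15: -9+33=24 >-12, r--
l=0 r=14: -9+25=16 >-12, r--
l=0 r=13: -9+24=15 >-12, r--
l=0 r=12: -9+23=14 >-12, r--
l=0 r=11: -9+22=13 >-12, r--
l=0 r=10: -9+19=10 >-12, r--
l=0 r=9: -9+18=9 >-12, r--
l=0 r=8: -9+13=4 >-12, r--
l=0 r=7: -9+12=3 >-12, r--
l=0 r=6: -9+11=2 >-12, r--
l=0 r=5: -9+8=-1 >-12, r--
l=0 r=4: -9+5=-4 >-12, r--
l=0 r=3: -9+-2=-11 >-12, r--
l=0 r=2: -9+-7=-16 <-12, l++
l=1 r=2: -8+-7=-15 <-12, l++

no pair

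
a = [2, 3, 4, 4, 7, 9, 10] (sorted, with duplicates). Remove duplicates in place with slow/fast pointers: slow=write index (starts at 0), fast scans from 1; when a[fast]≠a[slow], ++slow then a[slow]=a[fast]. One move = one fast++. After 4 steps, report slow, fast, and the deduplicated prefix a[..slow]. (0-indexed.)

slow=3, fast=5, prefix=[2, 3, 4, 7]

(s=0,f=1) a[fast]=3≠a[slow]=2 write a[1]=3 → slow++,fast++
(s=1,f=2) a[fast]=4≠a[slow]=3 write a[2]=4 → slow++,fast++
(s=2,f=3) a[fast]=4=a[slow] dup → fast++
(s=2,f=4) a[fast]=7≠a[slow]=4 write a[3]=7 → slow++,fast++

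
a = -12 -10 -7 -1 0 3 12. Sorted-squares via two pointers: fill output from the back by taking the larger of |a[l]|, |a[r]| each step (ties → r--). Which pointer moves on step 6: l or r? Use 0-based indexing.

[0,6] |-12|<=|12| out[6]=144 → r--
[0,5] |-12|>|3| out[5]=144 → l++
[1,5] |-10|>|3| out[4]=100 → l++
[2,5] |-7|>|3| out[3]=49 → l++
[3,5] |-1|<=|3| out[2]=9 → r--
[3,4] |-1|>|0| out[1]=1 → l++

l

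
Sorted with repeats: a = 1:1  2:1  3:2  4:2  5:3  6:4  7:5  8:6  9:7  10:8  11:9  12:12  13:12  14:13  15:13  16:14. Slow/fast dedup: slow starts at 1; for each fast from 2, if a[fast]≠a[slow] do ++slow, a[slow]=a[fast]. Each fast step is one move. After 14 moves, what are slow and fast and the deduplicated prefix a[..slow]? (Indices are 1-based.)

slow=11, fast=16, prefix=[1, 2, 3, 4, 5, 6, 7, 8, 9, 12, 13]

slow=1 fast=2: a[fast]=1=a[slow] dup, fast++
slow=1 fast=3: a[fast]=2≠a[slow]=1 write a[2]=2, slow++,fast++
slow=2 fast=4: a[fast]=2=a[slow] dup, fast++
slow=2 fast=5: a[fast]=3≠a[slow]=2 write a[3]=3, slow++,fast++
slow=3 fast=6: a[fast]=4≠a[slow]=3 write a[4]=4, slow++,fast++
slow=4 fast=7: a[fast]=5≠a[slow]=4 write a[5]=5, slow++,fast++
slow=5 fast=8: a[fast]=6≠a[slow]=5 write a[6]=6, slow++,fast++
slow=6 fast=9: a[fast]=7≠a[slow]=6 write a[7]=7, slow++,fast++
slow=7 fast=10: a[fast]=8≠a[slow]=7 write a[8]=8, slow++,fast++
slow=8 fast=11: a[fast]=9≠a[slow]=8 write a[9]=9, slow++,fast++
slow=9 fast=12: a[fast]=12≠a[slow]=9 write a[10]=12, slow++,fast++
slow=10 fast=13: a[fast]=12=a[slow] dup, fast++
slow=10 fast=14: a[fast]=13≠a[slow]=12 write a[11]=13, slow++,fast++
slow=11 fast=15: a[fast]=13=a[slow] dup, fast++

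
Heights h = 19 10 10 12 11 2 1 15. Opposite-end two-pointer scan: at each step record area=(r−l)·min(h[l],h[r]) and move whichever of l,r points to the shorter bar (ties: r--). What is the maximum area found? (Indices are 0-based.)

l=0 r=7: min(19,15)*7=105 best=105 *, r--
l=0 r=6: min(19,1)*6=6 best=105, r--
l=0 r=5: min(19,2)*5=10 best=105, r--
l=0 r=4: min(19,11)*4=44 best=105, r--
l=0 r=3: min(19,12)*3=36 best=105, r--
l=0 r=2: min(19,10)*2=20 best=105, r--
l=0 r=1: min(19,10)*1=10 best=105, r--

max area = 105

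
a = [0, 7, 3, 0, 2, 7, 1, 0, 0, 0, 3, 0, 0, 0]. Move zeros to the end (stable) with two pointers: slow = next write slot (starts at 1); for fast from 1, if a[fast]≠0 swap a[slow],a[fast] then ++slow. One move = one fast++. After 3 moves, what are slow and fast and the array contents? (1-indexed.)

slow=1 fast=1: a[fast]=0, fast++
slow=1 fast=2: a[fast]=7≠0 swap→a[1]=7, slow++,fast++
slow=2 fast=3: a[fast]=3≠0 swap→a[2]=3, slow++,fast++

slow=3, fast=4, a=[7, 3, 0, 0, 2, 7, 1, 0, 0, 0, 3, 0, 0, 0]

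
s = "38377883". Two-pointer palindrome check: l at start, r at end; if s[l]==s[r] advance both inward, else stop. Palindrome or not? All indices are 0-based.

l=0 r=7: '3'=='3', l++,r--
l=1 r=6: '8'=='8', l++,r--
l=2 r=5: '3'!='8', stop

not a palindrome (mismatch at 2,5)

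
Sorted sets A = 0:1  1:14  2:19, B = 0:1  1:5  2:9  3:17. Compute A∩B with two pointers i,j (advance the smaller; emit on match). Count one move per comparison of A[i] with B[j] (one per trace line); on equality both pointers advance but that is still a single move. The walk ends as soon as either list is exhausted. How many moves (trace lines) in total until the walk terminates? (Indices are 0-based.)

i=0 j=0: 1==1 emit, i++,j++
i=1 j=1: 14>5, j++
i=1 j=2: 14>9, j++
i=1 j=3: 14<17, i++
i=2 j=3: 19>17, j++

5 moves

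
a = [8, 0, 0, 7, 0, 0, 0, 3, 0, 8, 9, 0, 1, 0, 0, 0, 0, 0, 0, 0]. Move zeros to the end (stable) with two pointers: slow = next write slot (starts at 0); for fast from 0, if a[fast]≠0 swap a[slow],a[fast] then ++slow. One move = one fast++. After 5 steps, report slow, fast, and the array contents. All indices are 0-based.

slow=2, fast=5, a=[8, 7, 0, 0, 0, 0, 0, 3, 0, 8, 9, 0, 1, 0, 0, 0, 0, 0, 0, 0]

(s=0,f=0) a[fast]=8≠0 swap→a[0]=8 → slow++,fast++
(s=1,f=1) a[fast]=0 → fast++
(s=1,f=2) a[fast]=0 → fast++
(s=1,f=3) a[fast]=7≠0 swap→a[1]=7 → slow++,fast++
(s=2,f=4) a[fast]=0 → fast++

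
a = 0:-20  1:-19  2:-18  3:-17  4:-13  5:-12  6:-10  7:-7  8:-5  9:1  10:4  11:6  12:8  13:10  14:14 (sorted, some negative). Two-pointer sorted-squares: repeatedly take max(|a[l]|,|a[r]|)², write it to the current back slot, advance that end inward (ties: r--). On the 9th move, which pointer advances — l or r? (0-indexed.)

l=0 r=14: |-20|>|14| out[14]=400, l++
l=1 r=14: |-19|>|14| out[13]=361, l++
l=2 r=14: |-18|>|14| out[12]=324, l++
l=3 r=14: |-17|>|14| out[11]=289, l++
l=4 r=14: |-13|<=|14| out[10]=196, r--
l=4 r=13: |-13|>|10| out[9]=169, l++
l=5 r=13: |-12|>|10| out[8]=144, l++
l=6 r=13: |-10|<=|10| out[7]=100, r--
l=6 r=12: |-10|>|8| out[6]=100, l++

l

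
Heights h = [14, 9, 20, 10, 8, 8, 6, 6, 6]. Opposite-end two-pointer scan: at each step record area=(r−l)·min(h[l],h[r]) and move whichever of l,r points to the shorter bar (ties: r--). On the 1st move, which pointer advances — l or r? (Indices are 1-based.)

[1,9] min(14,6)*8=48 best=48 * → r--

r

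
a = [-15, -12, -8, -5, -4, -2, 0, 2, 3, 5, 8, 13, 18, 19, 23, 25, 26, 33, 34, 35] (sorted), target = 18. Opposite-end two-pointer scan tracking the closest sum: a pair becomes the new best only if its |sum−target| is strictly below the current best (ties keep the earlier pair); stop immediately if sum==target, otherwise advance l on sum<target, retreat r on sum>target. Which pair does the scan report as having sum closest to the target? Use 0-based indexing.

pair (-15, 33) with sum 18 (|Δ|=0)

[0,19] -15+35=20 d=2 * → r--
[0,18] -15+34=19 d=1 * → r--
[0,17] -15+33=18 d=0 * → stop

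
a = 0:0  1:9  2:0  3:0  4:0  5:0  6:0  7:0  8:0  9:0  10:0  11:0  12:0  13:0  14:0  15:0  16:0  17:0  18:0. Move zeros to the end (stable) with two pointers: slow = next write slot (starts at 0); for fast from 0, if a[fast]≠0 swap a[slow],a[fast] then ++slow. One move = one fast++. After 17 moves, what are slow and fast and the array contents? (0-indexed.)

slow=1, fast=17, a=[9, 0, 0, 0, 0, 0, 0, 0, 0, 0, 0, 0, 0, 0, 0, 0, 0, 0, 0]

slow=0 fast=0: a[fast]=0, fast++
slow=0 fast=1: a[fast]=9≠0 swap→a[0]=9, slow++,fast++
slow=1 fast=2: a[fast]=0, fast++
slow=1 fast=3: a[fast]=0, fast++
slow=1 fast=4: a[fast]=0, fast++
slow=1 fast=5: a[fast]=0, fast++
slow=1 fast=6: a[fast]=0, fast++
slow=1 fast=7: a[fast]=0, fast++
slow=1 fast=8: a[fast]=0, fast++
slow=1 fast=9: a[fast]=0, fast++
slow=1 fast=10: a[fast]=0, fast++
slow=1 fast=11: a[fast]=0, fast++
slow=1 fast=12: a[fast]=0, fast++
slow=1 fast=13: a[fast]=0, fast++
slow=1 fast=14: a[fast]=0, fast++
slow=1 fast=15: a[fast]=0, fast++
slow=1 fast=16: a[fast]=0, fast++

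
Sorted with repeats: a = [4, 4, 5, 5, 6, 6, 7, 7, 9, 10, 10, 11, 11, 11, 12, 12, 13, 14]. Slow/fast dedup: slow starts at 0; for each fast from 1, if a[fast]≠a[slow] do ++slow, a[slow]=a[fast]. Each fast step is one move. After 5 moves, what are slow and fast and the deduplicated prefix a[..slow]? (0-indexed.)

slow=2, fast=6, prefix=[4, 5, 6]

(s=0,f=1) a[fast]=4=a[slow] dup → fast++
(s=0,f=2) a[fast]=5≠a[slow]=4 write a[1]=5 → slow++,fast++
(s=1,f=3) a[fast]=5=a[slow] dup → fast++
(s=1,f=4) a[fast]=6≠a[slow]=5 write a[2]=6 → slow++,fast++
(s=2,f=5) a[fast]=6=a[slow] dup → fast++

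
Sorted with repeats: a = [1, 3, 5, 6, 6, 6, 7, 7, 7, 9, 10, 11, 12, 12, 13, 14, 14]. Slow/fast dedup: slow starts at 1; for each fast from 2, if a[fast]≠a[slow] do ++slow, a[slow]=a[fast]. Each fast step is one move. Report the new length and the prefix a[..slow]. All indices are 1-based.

(s=1,f=2) a[fast]=3≠a[slow]=1 write a[2]=3 → slow++,fast++
(s=2,f=3) a[fast]=5≠a[slow]=3 write a[3]=5 → slow++,fast++
(s=3,f=4) a[fast]=6≠a[slow]=5 write a[4]=6 → slow++,fast++
(s=4,f=5) a[fast]=6=a[slow] dup → fast++
(s=4,f=6) a[fast]=6=a[slow] dup → fast++
(s=4,f=7) a[fast]=7≠a[slow]=6 write a[5]=7 → slow++,fast++
(s=5,f=8) a[fast]=7=a[slow] dup → fast++
(s=5,f=9) a[fast]=7=a[slow] dup → fast++
(s=5,f=10) a[fast]=9≠a[slow]=7 write a[6]=9 → slow++,fast++
(s=6,f=11) a[fast]=10≠a[slow]=9 write a[7]=10 → slow++,fast++
(s=7,f=12) a[fast]=11≠a[slow]=10 write a[8]=11 → slow++,fast++
(s=8,f=13) a[fast]=12≠a[slow]=11 write a[9]=12 → slow++,fast++
(s=9,f=14) a[fast]=12=a[slow] dup → fast++
(s=9,f=15) a[fast]=13≠a[slow]=12 write a[10]=13 → slow++,fast++
(s=10,f=16) a[fast]=14≠a[slow]=13 write a[11]=14 → slow++,fast++
(s=11,f=17) a[fast]=14=a[slow] dup → fast++

length 11; prefix = [1, 3, 5, 6, 7, 9, 10, 11, 12, 13, 14]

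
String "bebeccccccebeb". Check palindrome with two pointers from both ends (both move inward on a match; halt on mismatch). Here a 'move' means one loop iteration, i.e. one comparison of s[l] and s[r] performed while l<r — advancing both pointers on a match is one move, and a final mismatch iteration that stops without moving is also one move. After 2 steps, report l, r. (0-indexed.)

l=2, r=11

[0,13] 'b'=='b' → l++,r--
[1,12] 'e'=='e' → l++,r--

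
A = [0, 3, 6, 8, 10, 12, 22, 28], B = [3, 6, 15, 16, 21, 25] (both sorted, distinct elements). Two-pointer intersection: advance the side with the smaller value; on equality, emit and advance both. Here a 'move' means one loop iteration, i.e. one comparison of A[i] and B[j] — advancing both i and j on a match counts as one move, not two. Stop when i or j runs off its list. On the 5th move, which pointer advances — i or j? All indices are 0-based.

i

i=0 j=0: 0<3, i++
i=1 j=0: 3==3 emit, i++,j++
i=2 j=1: 6==6 emit, i++,j++
i=3 j=2: 8<15, i++
i=4 j=2: 10<15, i++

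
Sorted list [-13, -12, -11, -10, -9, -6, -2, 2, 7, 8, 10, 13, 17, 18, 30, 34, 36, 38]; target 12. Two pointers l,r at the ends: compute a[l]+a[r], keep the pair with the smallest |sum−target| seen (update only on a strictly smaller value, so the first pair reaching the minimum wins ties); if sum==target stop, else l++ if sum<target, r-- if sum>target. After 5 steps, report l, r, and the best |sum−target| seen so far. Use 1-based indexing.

l=1 r=18: -13+38=25 d=13 *, r--
l=1 r=17: -13+36=23 d=11 *, r--
l=1 r=16: -13+34=21 d=9 *, r--
l=1 r=15: -13+30=17 d=5 *, r--
l=1 r=14: -13+18=5 d=7, l++

l=2, r=14, best |Δ|=5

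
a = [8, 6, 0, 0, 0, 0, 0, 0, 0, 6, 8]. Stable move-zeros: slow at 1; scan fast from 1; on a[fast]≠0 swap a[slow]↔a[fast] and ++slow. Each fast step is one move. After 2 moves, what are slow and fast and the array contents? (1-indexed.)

slow=1 fast=1: a[fast]=8≠0 swap→a[1]=8, slow++,fast++
slow=2 fast=2: a[fast]=6≠0 swap→a[2]=6, slow++,fast++

slow=3, fast=3, a=[8, 6, 0, 0, 0, 0, 0, 0, 0, 6, 8]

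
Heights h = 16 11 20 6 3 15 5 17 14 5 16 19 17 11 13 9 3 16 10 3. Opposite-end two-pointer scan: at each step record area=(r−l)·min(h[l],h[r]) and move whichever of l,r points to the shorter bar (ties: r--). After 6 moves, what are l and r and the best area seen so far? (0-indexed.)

l=0, r=13, best area=272

[0,19] min(16,3)*19=57 best=57 * → r--
[0,18] min(16,10)*18=180 best=180 * → r--
[0,17] min(16,16)*17=272 best=272 * → r--
[0,16] min(16,3)*16=48 best=272 → r--
[0,15] min(16,9)*15=135 best=272 → r--
[0,14] min(16,13)*14=182 best=272 → r--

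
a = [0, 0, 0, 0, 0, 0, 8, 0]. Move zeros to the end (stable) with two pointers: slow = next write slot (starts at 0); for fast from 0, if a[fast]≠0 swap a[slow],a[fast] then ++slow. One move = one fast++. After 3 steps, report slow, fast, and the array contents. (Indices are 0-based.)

slow=0, fast=3, a=[0, 0, 0, 0, 0, 0, 8, 0]

slow=0 fast=0: a[fast]=0, fast++
slow=0 fast=1: a[fast]=0, fast++
slow=0 fast=2: a[fast]=0, fast++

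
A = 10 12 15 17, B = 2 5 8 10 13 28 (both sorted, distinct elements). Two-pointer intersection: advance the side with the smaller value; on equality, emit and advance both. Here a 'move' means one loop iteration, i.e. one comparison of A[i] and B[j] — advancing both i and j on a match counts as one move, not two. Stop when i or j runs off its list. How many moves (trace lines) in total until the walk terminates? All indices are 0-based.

8 moves

i=0 j=0: 10>2, j++
i=0 j=1: 10>5, j++
i=0 j=2: 10>8, j++
i=0 j=3: 10==10 emit, i++,j++
i=1 j=4: 12<13, i++
i=2 j=4: 15>13, j++
i=2 j=5: 15<28, i++
i=3 j=5: 17<28, i++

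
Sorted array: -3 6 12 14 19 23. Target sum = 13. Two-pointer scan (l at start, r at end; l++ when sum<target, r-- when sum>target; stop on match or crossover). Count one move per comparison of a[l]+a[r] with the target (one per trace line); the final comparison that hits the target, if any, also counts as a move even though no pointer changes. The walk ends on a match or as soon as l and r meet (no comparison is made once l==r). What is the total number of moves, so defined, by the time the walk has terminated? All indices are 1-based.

5 moves

l=1 r=6: -3+23=20 >13, r--
l=1 r=5: -3+19=16 >13, r--
l=1 r=4: -3+14=11 <13, l++
l=2 r=4: 6+14=20 >13, r--
l=2 r=3: 6+12=18 >13, r--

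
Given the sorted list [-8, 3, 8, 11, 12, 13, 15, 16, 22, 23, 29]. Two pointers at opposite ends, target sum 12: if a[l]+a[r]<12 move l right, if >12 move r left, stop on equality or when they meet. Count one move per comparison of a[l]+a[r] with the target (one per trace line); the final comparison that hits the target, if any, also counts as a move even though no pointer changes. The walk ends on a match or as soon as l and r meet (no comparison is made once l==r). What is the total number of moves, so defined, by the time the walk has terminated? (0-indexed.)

10 moves

l=0 r=10: -8+29=21 >12, r--
l=0 r=9: -8+23=15 >12, r--
l=0 r=8: -8+22=14 >12, r--
l=0 r=7: -8+16=8 <12, l++
l=1 r=7: 3+16=19 >12, r--
l=1 r=6: 3+15=18 >12, r--
l=1 r=5: 3+13=16 >12, r--
l=1 r=4: 3+12=15 >12, r--
l=1 r=3: 3+11=14 >12, r--
l=1 r=2: 3+8=11 <12, l++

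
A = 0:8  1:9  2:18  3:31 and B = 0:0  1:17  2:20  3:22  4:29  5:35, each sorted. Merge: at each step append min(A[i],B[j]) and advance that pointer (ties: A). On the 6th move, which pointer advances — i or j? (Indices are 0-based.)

j

[i=0,j=0] A[i]=8>B[j]=0 take 0 → j++
[i=0,j=1] A[i]=8<=B[j]=17 take 8 → i++
[i=1,j=1] A[i]=9<=B[j]=17 take 9 → i++
[i=2,j=1] A[i]=18>B[j]=17 take 17 → j++
[i=2,j=2] A[i]=18<=B[j]=20 take 18 → i++
[i=3,j=2] A[i]=31>B[j]=20 take 20 → j++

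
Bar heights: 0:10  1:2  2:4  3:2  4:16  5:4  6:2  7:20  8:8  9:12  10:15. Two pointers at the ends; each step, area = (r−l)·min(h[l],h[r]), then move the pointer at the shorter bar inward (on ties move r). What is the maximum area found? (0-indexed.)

[0,10] min(10,15)*10=100 best=100 * → l++
[1,10] min(2,15)*9=18 best=100 → l++
[2,10] min(4,15)*8=32 best=100 → l++
[3,10] min(2,15)*7=14 best=100 → l++
[4,10] min(16,15)*6=90 best=100 → r--
[4,9] min(16,12)*5=60 best=100 → r--
[4,8] min(16,8)*4=32 best=100 → r--
[4,7] min(16,20)*3=48 best=100 → l++
[5,7] min(4,20)*2=8 best=100 → l++
[6,7] min(2,20)*1=2 best=100 → l++

max area = 100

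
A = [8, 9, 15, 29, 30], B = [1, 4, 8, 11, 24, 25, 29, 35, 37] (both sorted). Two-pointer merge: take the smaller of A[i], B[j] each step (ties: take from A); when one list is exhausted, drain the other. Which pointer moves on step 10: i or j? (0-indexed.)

i

i=0 j=0: A[i]=8>B[j]=1 take 1, j++
i=0 j=1: A[i]=8>B[j]=4 take 4, j++
i=0 j=2: A[i]=8<=B[j]=8 take 8, i++
i=1 j=2: A[i]=9>B[j]=8 take 8, j++
i=1 j=3: A[i]=9<=B[j]=11 take 9, i++
i=2 j=3: A[i]=15>B[j]=11 take 11, j++
i=2 j=4: A[i]=15<=B[j]=24 take 15, i++
i=3 j=4: A[i]=29>B[j]=24 take 24, j++
i=3 j=5: A[i]=29>B[j]=25 take 25, j++
i=3 j=6: A[i]=29<=B[j]=29 take 29, i++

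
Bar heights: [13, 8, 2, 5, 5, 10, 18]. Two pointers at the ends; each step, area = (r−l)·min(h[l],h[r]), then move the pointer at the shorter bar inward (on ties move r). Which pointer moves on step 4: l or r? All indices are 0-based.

l

[0,6] min(13,18)*6=78 best=78 * → l++
[1,6] min(8,18)*5=40 best=78 → l++
[2,6] min(2,18)*4=8 best=78 → l++
[3,6] min(5,18)*3=15 best=78 → l++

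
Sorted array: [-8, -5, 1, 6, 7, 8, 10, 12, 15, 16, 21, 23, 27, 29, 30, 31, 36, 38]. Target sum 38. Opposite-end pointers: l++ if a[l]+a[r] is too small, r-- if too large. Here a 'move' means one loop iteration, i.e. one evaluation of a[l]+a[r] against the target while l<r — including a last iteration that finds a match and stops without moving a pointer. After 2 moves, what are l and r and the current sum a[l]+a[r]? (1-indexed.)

l=3, r=18, sum=39

l=1 r=18: -8+38=30 <38, l++
l=2 r=18: -5+38=33 <38, l++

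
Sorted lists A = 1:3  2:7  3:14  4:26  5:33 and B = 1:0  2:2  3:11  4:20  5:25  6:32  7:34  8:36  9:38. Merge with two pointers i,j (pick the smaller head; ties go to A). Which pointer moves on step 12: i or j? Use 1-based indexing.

j

i=1 j=1: A[i]=3>B[j]=0 take 0, j++
i=1 j=2: A[i]=3>B[j]=2 take 2, j++
i=1 j=3: A[i]=3<=B[j]=11 take 3, i++
i=2 j=3: A[i]=7<=B[j]=11 take 7, i++
i=3 j=3: A[i]=14>B[j]=11 take 11, j++
i=3 j=4: A[i]=14<=B[j]=20 take 14, i++
i=4 j=4: A[i]=26>B[j]=20 take 20, j++
i=4 j=5: A[i]=26>B[j]=25 take 25, j++
i=4 j=6: A[i]=26<=B[j]=32 take 26, i++
i=5 j=6: A[i]=33>B[j]=32 take 32, j++
i=5 j=7: A[i]=33<=B[j]=34 take 33, i++
i=6 j=7: A done, take B[j]=34, j++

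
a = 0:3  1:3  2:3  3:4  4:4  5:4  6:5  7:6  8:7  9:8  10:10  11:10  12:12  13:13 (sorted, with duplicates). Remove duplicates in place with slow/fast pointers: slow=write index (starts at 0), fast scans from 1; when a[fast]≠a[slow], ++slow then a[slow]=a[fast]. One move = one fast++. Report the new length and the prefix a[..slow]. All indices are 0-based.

length 9; prefix = [3, 4, 5, 6, 7, 8, 10, 12, 13]

(s=0,f=1) a[fast]=3=a[slow] dup → fast++
(s=0,f=2) a[fast]=3=a[slow] dup → fast++
(s=0,f=3) a[fast]=4≠a[slow]=3 write a[1]=4 → slow++,fast++
(s=1,f=4) a[fast]=4=a[slow] dup → fast++
(s=1,f=5) a[fast]=4=a[slow] dup → fast++
(s=1,f=6) a[fast]=5≠a[slow]=4 write a[2]=5 → slow++,fast++
(s=2,f=7) a[fast]=6≠a[slow]=5 write a[3]=6 → slow++,fast++
(s=3,f=8) a[fast]=7≠a[slow]=6 write a[4]=7 → slow++,fast++
(s=4,f=9) a[fast]=8≠a[slow]=7 write a[5]=8 → slow++,fast++
(s=5,f=10) a[fast]=10≠a[slow]=8 write a[6]=10 → slow++,fast++
(s=6,f=11) a[fast]=10=a[slow] dup → fast++
(s=6,f=12) a[fast]=12≠a[slow]=10 write a[7]=12 → slow++,fast++
(s=7,f=13) a[fast]=13≠a[slow]=12 write a[8]=13 → slow++,fast++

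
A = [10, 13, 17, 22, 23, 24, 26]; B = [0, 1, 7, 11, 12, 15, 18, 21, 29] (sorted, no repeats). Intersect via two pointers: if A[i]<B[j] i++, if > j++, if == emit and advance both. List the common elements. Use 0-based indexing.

i=0 j=0: 10>0, j++
i=0 j=1: 10>1, j++
i=0 j=2: 10>7, j++
i=0 j=3: 10<11, i++
i=1 j=3: 13>11, j++
i=1 j=4: 13>12, j++
i=1 j=5: 13<15, i++
i=2 j=5: 17>15, j++
i=2 j=6: 17<18, i++
i=3 j=6: 22>18, j++
i=3 j=7: 22>21, j++
i=3 j=8: 22<29, i++
i=4 j=8: 23<29, i++
i=5 j=8: 24<29, i++
i=6 j=8: 26<29, i++

intersection = []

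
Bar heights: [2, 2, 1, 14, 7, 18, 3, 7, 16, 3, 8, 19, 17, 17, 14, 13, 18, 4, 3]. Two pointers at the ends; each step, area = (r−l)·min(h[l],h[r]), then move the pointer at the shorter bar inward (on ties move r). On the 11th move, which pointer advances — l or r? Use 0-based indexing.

r

[0,18] min(2,3)*18=36 best=36 * → l++
[1,18] min(2,3)*17=34 best=36 → l++
[2,18] min(1,3)*16=16 best=36 → l++
[3,18] min(14,3)*15=45 best=45 * → r--
[3,17] min(14,4)*14=56 best=56 * → r--
[3,16] min(14,18)*13=182 best=182 * → l++
[4,16] min(7,18)*12=84 best=182 → l++
[5,16] min(18,18)*11=198 best=198 * → r--
[5,15] min(18,13)*10=130 best=198 → r--
[5,14] min(18,14)*9=126 best=198 → r--
[5,13] min(18,17)*8=136 best=198 → r--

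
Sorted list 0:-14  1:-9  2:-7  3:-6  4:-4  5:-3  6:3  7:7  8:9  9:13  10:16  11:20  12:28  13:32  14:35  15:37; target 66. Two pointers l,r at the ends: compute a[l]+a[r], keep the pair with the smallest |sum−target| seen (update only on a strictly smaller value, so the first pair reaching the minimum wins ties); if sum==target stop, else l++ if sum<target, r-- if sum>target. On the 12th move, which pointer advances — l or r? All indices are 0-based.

l

l=0 r=15: -14+37=23 d=43 *, l++
l=1 r=15: -9+37=28 d=38 *, l++
l=2 r=15: -7+37=30 d=36 *, l++
l=3 r=15: -6+37=31 d=35 *, l++
l=4 r=15: -4+37=33 d=33 *, l++
l=5 r=15: -3+37=34 d=32 *, l++
l=6 r=15: 3+37=40 d=26 *, l++
l=7 r=15: 7+37=44 d=22 *, l++
l=8 r=15: 9+37=46 d=20 *, l++
l=9 r=15: 13+37=50 d=16 *, l++
l=10 r=15: 16+37=53 d=13 *, l++
l=11 r=15: 20+37=57 d=9 *, l++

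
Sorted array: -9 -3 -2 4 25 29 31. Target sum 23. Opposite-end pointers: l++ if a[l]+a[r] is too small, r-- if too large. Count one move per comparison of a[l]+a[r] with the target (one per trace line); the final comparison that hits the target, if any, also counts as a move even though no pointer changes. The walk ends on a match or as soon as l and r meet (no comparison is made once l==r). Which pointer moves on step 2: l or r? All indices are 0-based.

r

[0,6] -9+31=22 <23 → l++
[1,6] -3+31=28 >23 → r--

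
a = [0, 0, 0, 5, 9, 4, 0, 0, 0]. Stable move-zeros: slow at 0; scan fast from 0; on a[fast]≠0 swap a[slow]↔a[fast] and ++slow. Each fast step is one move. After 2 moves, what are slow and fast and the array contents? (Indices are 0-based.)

slow=0, fast=2, a=[0, 0, 0, 5, 9, 4, 0, 0, 0]

(s=0,f=0) a[fast]=0 → fast++
(s=0,f=1) a[fast]=0 → fast++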